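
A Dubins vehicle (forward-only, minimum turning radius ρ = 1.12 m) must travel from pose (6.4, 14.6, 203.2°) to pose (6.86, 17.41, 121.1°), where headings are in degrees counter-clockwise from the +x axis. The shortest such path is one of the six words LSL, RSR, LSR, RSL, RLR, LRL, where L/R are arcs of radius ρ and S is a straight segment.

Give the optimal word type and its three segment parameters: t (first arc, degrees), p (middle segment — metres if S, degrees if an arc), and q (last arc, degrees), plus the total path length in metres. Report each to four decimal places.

Let ψ = atan2(Δy, Δx) = atan2(2.81, 0.46) = 80.7031° be the start→goal bearing.
Normalize: d = |goal − start| / ρ = 2.847402/1.12 = 2.542324, α = (θ_start − ψ) mod 360° = 122.4969° = 2.137975 rad, β = (θ_goal − ψ) mod 360° = 40.3969° = 0.705059 rad.
Common terms: sin α = 0.843420, cos α = -0.537254, sin β = 0.648079, cos β = 0.761573, cos(α−β) = 0.137445, d² = 6.463409. Work in radians in the unit-radius frame; every candidate has L = ρ·(t + p + q).
LSL: p² = 2 + d² − 2cos(α−β) + 2d(sin α − sin β) = 9.181762; p = √p² = 3.030142; φ = atan2(cos β − cos α, d + sin α − sin β) = 0.442982 rad; t = (φ − α) mod 2π = 4.588193 rad, q = (β − φ) mod 2π = 0.262077 rad → L = 1.12·(4.588193 + 3.030142 + 0.262077) = 1.12·7.880412 = 8.826062 m
RSR: p² = 2 + d² − 2cos(α−β) + 2d(sin β − sin α) = 7.195278; p = √p² = 2.682401; φ = atan2(cos α − cos β, d − sin α + sin β) = -0.505452 rad; t = (α − φ) mod 2π = 2.643427 rad, q = (φ − β) mod 2π = 5.072674 rad → L = 1.12·(2.643427 + 2.682401 + 5.072674) = 1.12·10.398502 = 11.646322 m
LSR: p² = d² − 2 + 2cos(α−β) + 2d(sin α + sin β) = 12.322045; p = √p² = 3.510277; φ = atan2(−cos α − cos β, d + sin α + sin β) − atan2(−2, p) = 0.462332 rad; t = (φ − α) mod 2π = 4.607542 rad, q = (φ − β) mod 2π = 6.040458 rad → L = 1.12·(4.607542 + 3.510277 + 6.040458) = 1.12·14.158277 = 15.857271 m
RSL: p² = d² − 2 + 2cos(α−β) − 2d(sin α + sin β) = -2.845449 < 0 → infeasible
RLR: c = (6 − d² + 2cos(α−β) + 2d(sin α − sin β))/8 = 0.100590; p = 2π − arccos c = 4.813150 rad; φ = atan2(cos α − cos β, d − sin α + sin β) = -0.505452 rad; t = (α − φ + p/2) mod 2π = 5.050002 rad, q = (α − β − t + p) mod 2π = 1.196063 rad → L = 1.12·(5.050002 + 4.813150 + 1.196063) = 1.12·11.059215 = 12.386320 m
LRL: c = (6 − d² + 2cos(α−β) − 2d(sin α − sin β))/8 = -0.147720; p = 2π − arccos c = 4.564126 rad; φ = atan2(cos β − cos α, d + sin α − sin β) = 0.442982 rad; t = (φ − α + p/2) mod 2π = 0.587071 rad, q = (β − α − t + p) mod 2π = 2.544140 rad → L = 1.12·(0.587071 + 4.564126 + 2.544140) = 1.12·7.695337 = 8.618777 m
Shortest: LRL with L = 8.618777 m ≈ 8.6188 m
Convert LRL to answer units (arcs ×180/π): t = 0.587071·180/π = 33.6367°, p = 4.564126·180/π = 261.5052°, q = 2.544140·180/π = 145.7685°, L = 8.6188 m.

LRL: t = 33.6367°, p = 261.5052°, q = 145.7685°, L = 8.6188 m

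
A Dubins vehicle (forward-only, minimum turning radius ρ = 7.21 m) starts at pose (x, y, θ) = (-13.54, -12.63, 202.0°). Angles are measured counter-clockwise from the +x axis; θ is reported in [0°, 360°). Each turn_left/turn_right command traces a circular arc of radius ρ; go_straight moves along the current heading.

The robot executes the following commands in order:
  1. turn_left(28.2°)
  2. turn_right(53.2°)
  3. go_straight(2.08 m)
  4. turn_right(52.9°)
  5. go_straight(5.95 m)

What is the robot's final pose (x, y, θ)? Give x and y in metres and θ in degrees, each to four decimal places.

(-33.3010, -9.0910, 124.1000°)

set_pose: (x, y, θ) = (-13.5400, -12.6300, 202.0000°), ρ = 7.21
turn_left(28.2°): centre at ρ to the left, rotate +28.2° → (-16.3784, -14.6998, 230.2000°)
turn_right(53.2°): centre at ρ to the right, rotate −53.2° → (-22.2951, -17.2847, 177.0000°)
go_straight(2.08): x += 2.08·cos θ, y += 2.08·sin θ → (-24.3722, -17.1759, 177.0000°)
turn_right(52.9°): centre at ρ to the right, rotate −52.9° → (-29.9652, -14.0180, 124.1000°)
go_straight(5.95): x += 5.95·cos θ, y += 5.95·sin θ → (-33.3010, -9.0910, 124.1000°)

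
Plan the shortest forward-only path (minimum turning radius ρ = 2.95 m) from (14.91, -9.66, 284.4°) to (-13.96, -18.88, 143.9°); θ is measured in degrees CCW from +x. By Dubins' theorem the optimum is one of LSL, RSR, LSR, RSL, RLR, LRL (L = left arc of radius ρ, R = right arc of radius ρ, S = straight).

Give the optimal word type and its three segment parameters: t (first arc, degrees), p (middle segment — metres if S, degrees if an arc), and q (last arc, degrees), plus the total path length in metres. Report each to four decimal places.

Let ψ = atan2(Δy, Δx) = atan2(-9.22, -28.87) = -162.2885° be the start→goal bearing.
Normalize: d = |goal − start| / ρ = 30.306522/2.95 = 10.273397, α = (θ_start − ψ) mod 360° = 86.6885° = 1.512999 rad, β = (θ_goal − ψ) mod 360° = 306.1885° = 5.343997 rad.
Common terms: sin α = 0.998330, cos α = 0.057765, sin β = -0.807079, cos β = 0.590443, cos(α−β) = -0.771625, d² = 105.542695. Work in radians in the unit-radius frame; every candidate has L = ρ·(t + p + q).
LSL: p² = 2 + d² − 2cos(α−β) + 2d(sin α − sin β) = 146.181322; p = √p² = 12.090547; φ = atan2(cos β − cos α, d + sin α − sin β) = 0.044072 rad; t = (φ − α) mod 2π = 4.814258 rad, q = (β − φ) mod 2π = 5.299925 rad → L = 2.95·(4.814258 + 12.090547 + 5.299925) = 2.95·22.204730 = 65.503953 m
RSR: p² = 2 + d² − 2cos(α−β) + 2d(sin β − sin α) = 71.990566; p = √p² = 8.484725; φ = atan2(cos α − cos β, d − sin α + sin β) = -0.062822 rad; t = (α − φ) mod 2π = 1.575821 rad, q = (φ − β) mod 2π = 0.876366 rad → L = 2.95·(1.575821 + 8.484725 + 0.876366) = 2.95·10.936913 = 32.263894 m
LSR: p² = d² − 2 + 2cos(α−β) + 2d(sin α + sin β) = 105.929039; p = √p² = 10.292183; φ = atan2(−cos α − cos β, d + sin α + sin β) − atan2(−2, p) = 0.130067 rad; t = (φ − α) mod 2π = 4.900253 rad, q = (φ − β) mod 2π = 1.069255 rad → L = 2.95·(4.900253 + 10.292183 + 1.069255) = 2.95·16.261691 = 47.971990 m
RSL: p² = d² − 2 + 2cos(α−β) − 2d(sin α + sin β) = 98.069852; p = √p² = 9.903022; φ = atan2(cos α + cos β, d − sin α − sin β) − atan2(2, p) = -0.135074 rad; t = (α − φ) mod 2π = 1.648073 rad, q = (β − φ) mod 2π = 5.479070 rad → L = 2.95·(1.648073 + 9.903022 + 5.479070) = 2.95·17.030166 = 50.238989 m
RLR: c = (6 − d² + 2cos(α−β) + 2d(sin α − sin β))/8 = -7.998821, |c| > 1 → infeasible
LRL: c = (6 − d² + 2cos(α−β) − 2d(sin α − sin β))/8 = -17.272665, |c| > 1 → infeasible
Shortest: RSR with L = 32.263894 m ≈ 32.2639 m
Convert RSR to answer units (arcs ×180/π): t = 1.575821·180/π = 90.2879°, p = ρ·p = 2.95·8.484725 = 25.0299 m, q = 0.876366·180/π = 50.2121°, L = 32.2639 m.

RSR: t = 90.2879°, p = 25.0299 m, q = 50.2121°, L = 32.2639 m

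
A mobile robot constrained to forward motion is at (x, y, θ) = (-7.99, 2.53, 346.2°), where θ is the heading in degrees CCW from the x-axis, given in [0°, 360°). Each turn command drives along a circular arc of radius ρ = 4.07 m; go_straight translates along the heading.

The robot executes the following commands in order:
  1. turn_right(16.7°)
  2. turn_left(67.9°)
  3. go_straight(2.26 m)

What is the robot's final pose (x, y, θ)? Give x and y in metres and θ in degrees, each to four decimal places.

(-0.5621, 3.7305, 37.4000°)

set_pose: (x, y, θ) = (-7.9900, 2.5300, 346.2000°), ρ = 4.07
turn_right(16.7°): centre at ρ to the right, rotate −16.7° → (-6.8952, 2.0843, 329.5000°)
turn_left(67.9°): centre at ρ to the left, rotate +67.9° → (-2.3574, 2.3579, 397.4000° ≡ 37.4000°)
go_straight(2.26): x += 2.26·cos θ, y += 2.26·sin θ → (-0.5621, 3.7305, 37.4000°)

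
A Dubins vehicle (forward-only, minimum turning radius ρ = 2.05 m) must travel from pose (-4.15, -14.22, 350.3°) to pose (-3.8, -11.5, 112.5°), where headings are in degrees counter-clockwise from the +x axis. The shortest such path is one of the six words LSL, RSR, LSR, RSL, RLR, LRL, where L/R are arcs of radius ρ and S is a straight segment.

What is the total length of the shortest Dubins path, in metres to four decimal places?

14.5072 m

Let ψ = atan2(Δy, Δx) = atan2(2.72, 0.35) = 82.6677° be the start→goal bearing.
Normalize: d = |goal − start| / ρ = 2.742426/2.05 = 1.337769, α = (θ_start − ψ) mod 360° = 267.6323° = 4.671065 rad, β = (θ_goal − ψ) mod 360° = 29.8323° = 0.520672 rad.
Common terms: sin α = -0.999146, cos α = -0.041312, sin β = 0.497463, cos β = 0.867485, cos(α−β) = -0.532876, d² = 1.789625. Work in radians in the unit-radius frame; every candidate has L = ρ·(t + p + q).
LSL: p² = 2 + d² − 2cos(α−β) + 2d(sin α − sin β) = 0.851142; p = √p² = 0.922574; φ = atan2(cos β − cos α, d + sin α − sin β) = 1.743830 rad; t = (φ − α) mod 2π = 3.355950 rad, q = (β − φ) mod 2π = 5.060027 rad → L = 2.05·(3.355950 + 0.922574 + 5.060027) = 2.05·9.338551 = 19.144030 m
RSR: p² = 2 + d² − 2cos(α−β) + 2d(sin β − sin α) = 8.859613; p = √p² = 2.976510; φ = atan2(cos α − cos β, d − sin α + sin β) = -0.310278 rad; t = (α − φ) mod 2π = 4.981343 rad, q = (φ − β) mod 2π = 5.452235 rad → L = 2.05·(4.981343 + 2.976510 + 5.452235) = 2.05·13.410089 = 27.490681 m
LSR: p² = d² − 2 + 2cos(α−β) + 2d(sin α + sin β) = -2.618398 < 0 → infeasible
RSL: p² = d² − 2 + 2cos(α−β) − 2d(sin α + sin β) = 0.066144; p = √p² = 0.257184; φ = atan2(cos α + cos β, d − sin α − sin β) − atan2(2, p) = -1.020767 rad; t = (α − φ) mod 2π = 5.691832 rad, q = (β − φ) mod 2π = 1.541439 rad → L = 2.05·(5.691832 + 0.257184 + 1.541439) = 2.05·7.490455 = 15.355434 m
RLR: c = (6 − d² + 2cos(α−β) + 2d(sin α − sin β))/8 = -0.107452; p = 2π − arccos c = 4.604729 rad; φ = atan2(cos α − cos β, d − sin α + sin β) = -0.310278 rad; t = (α − φ + p/2) mod 2π = 1.000522 rad, q = (α − β − t + p) mod 2π = 1.471415 rad → L = 2.05·(1.000522 + 4.604729 + 1.471415) = 2.05·7.076667 = 14.507166 m
LRL: c = (6 − d² + 2cos(α−β) − 2d(sin α − sin β))/8 = 0.893607; p = 2π − arccos c = 5.817708 rad; φ = atan2(cos β − cos α, d + sin α − sin β) = 1.743830 rad; t = (φ − α + p/2) mod 2π = 6.264804 rad, q = (β − α − t + p) mod 2π = 1.685696 rad → L = 2.05·(6.264804 + 5.817708 + 1.685696) = 2.05·13.768207 = 28.224825 m
Shortest: RLR with L = 14.507166 m ≈ 14.5072 m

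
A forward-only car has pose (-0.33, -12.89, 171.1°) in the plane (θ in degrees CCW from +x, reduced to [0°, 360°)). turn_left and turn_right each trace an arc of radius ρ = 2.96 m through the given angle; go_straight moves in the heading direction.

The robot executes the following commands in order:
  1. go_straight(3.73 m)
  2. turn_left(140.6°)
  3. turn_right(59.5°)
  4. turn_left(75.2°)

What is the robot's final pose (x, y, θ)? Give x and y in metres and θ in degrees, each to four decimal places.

(-4.8513, -23.4788, 327.4000°)

set_pose: (x, y, θ) = (-0.3300, -12.8900, 171.1000°), ρ = 2.96
go_straight(3.73): x += 3.73·cos θ, y += 3.73·sin θ → (-4.0151, -12.3129, 171.1000°)
turn_left(140.6°): centre at ρ to the left, rotate +140.6° → (-6.6831, -17.2064, 311.7000°)
turn_right(59.5°): centre at ρ to the right, rotate −59.5° → (-6.0748, -20.0803, 252.2000°)
turn_left(75.2°): centre at ρ to the left, rotate +75.2° → (-4.8513, -23.4788, 327.4000°)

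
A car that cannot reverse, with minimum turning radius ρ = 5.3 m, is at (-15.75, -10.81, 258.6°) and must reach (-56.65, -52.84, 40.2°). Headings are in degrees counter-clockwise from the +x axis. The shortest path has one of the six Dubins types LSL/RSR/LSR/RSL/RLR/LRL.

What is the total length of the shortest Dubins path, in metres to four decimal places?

75.6112 m

Let ψ = atan2(Δy, Δx) = atan2(-42.03, -40.90) = -134.2193° be the start→goal bearing.
Normalize: d = |goal − start| / ρ = 58.645809/5.3 = 11.065247, α = (θ_start − ψ) mod 360° = 32.8193° = 0.572806 rad, β = (θ_goal − ψ) mod 360° = 174.4193° = 3.044192 rad.
Common terms: sin α = 0.541992, cos α = 0.840384, sin β = 0.097247, cos β = -0.995260, cos(α−β) = -0.783693, d² = 122.439690. Work in radians in the unit-radius frame; every candidate has L = ρ·(t + p + q).
LSL: p² = 2 + d² − 2cos(α−β) + 2d(sin α − sin β) = 135.849502; p = √p² = 11.655449; φ = atan2(cos β − cos α, d + sin α − sin β) = -0.158151 rad; t = (φ − α) mod 2π = 5.552229 rad, q = (β − φ) mod 2π = 3.202343 rad → L = 5.3·(5.552229 + 11.655449 + 3.202343) = 5.3·20.410021 = 108.173111 m
RSR: p² = 2 + d² − 2cos(α−β) + 2d(sin β − sin α) = 116.164653; p = √p² = 10.777971; φ = atan2(cos α − cos β, d − sin α + sin β) = 0.171149 rad; t = (α − φ) mod 2π = 0.401657 rad, q = (φ − β) mod 2π = 3.410142 rad → L = 5.3·(0.401657 + 10.777971 + 3.410142) = 5.3·14.589770 = 77.325780 m
LSR: p² = d² − 2 + 2cos(α−β) + 2d(sin α + sin β) = 133.018975; p = √p² = 11.533385; φ = atan2(−cos α − cos β, d + sin α + sin β) − atan2(−2, p) = 0.184934 rad; t = (φ − α) mod 2π = 5.895313 rad, q = (φ − β) mod 2π = 3.423927 rad → L = 5.3·(5.895313 + 11.533385 + 3.423927) = 5.3·20.852626 = 110.518917 m
RSL: p² = d² − 2 + 2cos(α−β) − 2d(sin α + sin β) = 104.725631; p = √p² = 10.233554; φ = atan2(cos α + cos β, d − sin α − sin β) − atan2(2, p) = -0.207857 rad; t = (α − φ) mod 2π = 0.780662 rad, q = (β − φ) mod 2π = 3.252048 rad → L = 5.3·(0.780662 + 10.233554 + 3.252048) = 5.3·14.266265 = 75.611202 m
RLR: c = (6 − d² + 2cos(α−β) + 2d(sin α − sin β))/8 = -13.520582, |c| > 1 → infeasible
LRL: c = (6 − d² + 2cos(α−β) − 2d(sin α − sin β))/8 = -15.981188, |c| > 1 → infeasible
Shortest: RSL with L = 75.611202 m ≈ 75.6112 m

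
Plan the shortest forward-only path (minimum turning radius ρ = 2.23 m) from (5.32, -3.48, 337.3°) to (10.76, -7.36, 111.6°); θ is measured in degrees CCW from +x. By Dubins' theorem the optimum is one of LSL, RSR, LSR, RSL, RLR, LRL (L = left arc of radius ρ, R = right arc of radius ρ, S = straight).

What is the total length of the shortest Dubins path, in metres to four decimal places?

13.1203 m

Let ψ = atan2(Δy, Δx) = atan2(-3.88, 5.44) = -35.4978° be the start→goal bearing.
Normalize: d = |goal − start| / ρ = 6.681916/2.23 = 2.996375, α = (θ_start − ψ) mod 360° = 12.7978° = 0.223364 rad, β = (θ_goal − ψ) mod 360° = 147.0978° = 2.567341 rad.
Common terms: sin α = 0.221511, cos α = 0.975158, sin β = 0.543207, cos β = -0.839599, cos(α−β) = -0.698415, d² = 8.978262. Work in radians in the unit-radius frame; every candidate has L = ρ·(t + p + q).
LSL: p² = 2 + d² − 2cos(α−β) + 2d(sin α − sin β) = 10.447252; p = √p² = 3.232221; φ = atan2(cos β − cos α, d + sin α − sin β) = -0.596147 rad; t = (φ − α) mod 2π = 5.463675 rad, q = (β − φ) mod 2π = 3.163488 rad → L = 2.23·(5.463675 + 3.232221 + 3.163488) = 2.23·11.859383 = 26.446425 m
RSR: p² = 2 + d² − 2cos(α−β) + 2d(sin β − sin α) = 14.302933; p = √p² = 3.781922; φ = atan2(cos α − cos β, d − sin α + sin β) = 0.500484 rad; t = (α − φ) mod 2π = 6.006065 rad, q = (φ − β) mod 2π = 4.216329 rad → L = 2.23·(6.006065 + 3.781922 + 4.216329) = 2.23·14.004315 = 31.229623 m
LSR: p² = d² − 2 + 2cos(α−β) + 2d(sin α + sin β) = 10.164194; p = √p² = 3.188133; φ = atan2(−cos α − cos β, d + sin α + sin β) − atan2(−2, p) = 0.524244 rad; t = (φ − α) mod 2π = 0.300880 rad, q = (φ − β) mod 2π = 4.240088 rad → L = 2.23·(0.300880 + 3.188133 + 4.240088) = 2.23·7.729101 = 17.235895 m
RSL: p² = d² − 2 + 2cos(α−β) − 2d(sin α + sin β) = 0.998670; p = √p² = 0.999335; φ = atan2(cos α + cos β, d − sin α − sin β) − atan2(2, p) = -1.046746 rad; t = (α − φ) mod 2π = 1.270110 rad, q = (β − φ) mod 2π = 3.614087 rad → L = 2.23·(1.270110 + 0.999335 + 3.614087) = 2.23·5.883531 = 13.120275 m
RLR: c = (6 − d² + 2cos(α−β) + 2d(sin α − sin β))/8 = -0.787867; p = 2π − arccos c = 3.805052 rad; φ = atan2(cos α − cos β, d − sin α + sin β) = 0.500484 rad; t = (α − φ + p/2) mod 2π = 1.625406 rad, q = (α − β − t + p) mod 2π = 6.118854 rad → L = 2.23·(1.625406 + 3.805052 + 6.118854) = 2.23·11.549312 = 25.754965 m
LRL: c = (6 − d² + 2cos(α−β) − 2d(sin α − sin β))/8 = -0.305907; p = 2π − arccos c = 4.401498 rad; φ = atan2(cos β − cos α, d + sin α − sin β) = -0.596147 rad; t = (φ − α + p/2) mod 2π = 1.381239 rad, q = (β − α − t + p) mod 2π = 5.364237 rad → L = 2.23·(1.381239 + 4.401498 + 5.364237) = 2.23·11.146974 = 24.857752 m
Shortest: RSL with L = 13.120275 m ≈ 13.1203 m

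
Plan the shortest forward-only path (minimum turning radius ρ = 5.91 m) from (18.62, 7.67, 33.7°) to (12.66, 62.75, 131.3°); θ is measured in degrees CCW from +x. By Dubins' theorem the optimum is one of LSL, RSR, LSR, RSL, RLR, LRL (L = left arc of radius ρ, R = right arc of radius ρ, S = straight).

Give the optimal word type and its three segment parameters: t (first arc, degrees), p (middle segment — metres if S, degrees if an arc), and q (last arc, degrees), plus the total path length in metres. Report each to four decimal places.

LSL: t = 65.0504°, p = 46.8074 m, q = 32.5496°, L = 56.8747 m

Let ψ = atan2(Δy, Δx) = atan2(55.08, -5.96) = 96.1757° be the start→goal bearing.
Normalize: d = |goal − start| / ρ = 55.401516/5.91 = 9.374199, α = (θ_start − ψ) mod 360° = 297.5243° = 5.192778 rad, β = (θ_goal − ψ) mod 360° = 35.1243° = 0.613034 rad.
Common terms: sin α = -0.886815, cos α = 0.462124, sin β = 0.575352, cos β = 0.817906, cos(α−β) = -0.132256, d² = 87.875607. Work in radians in the unit-radius frame; every candidate has L = ρ·(t + p + q).
LSL: p² = 2 + d² − 2cos(α−β) + 2d(sin α − sin β) = 62.726833; p = √p² = 7.920027; φ = atan2(cos β − cos α, d + sin α − sin β) = 0.044937 rad; t = (φ − α) mod 2π = 1.135344 rad, q = (β − φ) mod 2π = 0.568097 rad → L = 5.91·(1.135344 + 7.920027 + 0.568097) = 5.91·9.623469 = 56.874700 m
RSR: p² = 2 + d² − 2cos(α−β) + 2d(sin β − sin α) = 117.553407; p = √p² = 10.842205; φ = atan2(cos α − cos β, d − sin α + sin β) = -0.032820 rad; t = (α − φ) mod 2π = 5.225598 rad, q = (φ − β) mod 2π = 5.637331 rad → L = 5.91·(5.225598 + 10.842205 + 5.637331) = 5.91·21.705134 = 128.277343 m
LSR: p² = d² − 2 + 2cos(α−β) + 2d(sin α + sin β) = 79.771654; p = √p² = 8.931498; φ = atan2(−cos α − cos β, d + sin α + sin β) − atan2(−2, p) = 0.079980 rad; t = (φ − α) mod 2π = 1.170387 rad, q = (φ − β) mod 2π = 5.750131 rad → L = 5.91·(1.170387 + 8.931498 + 5.750131) = 5.91·15.852015 = 93.685411 m
RSL: p² = d² − 2 + 2cos(α−β) − 2d(sin α + sin β) = 91.450536; p = √p² = 9.562977; φ = atan2(cos α + cos β, d − sin α − sin β) − atan2(2, p) = -0.074772 rad; t = (α − φ) mod 2π = 5.267551 rad, q = (β − φ) mod 2π = 0.687807 rad → L = 5.91·(5.267551 + 9.562977 + 0.687807) = 5.91·15.518334 = 91.713357 m
RLR: c = (6 − d² + 2cos(α−β) + 2d(sin α − sin β))/8 = -13.694176, |c| > 1 → infeasible
LRL: c = (6 − d² + 2cos(α−β) − 2d(sin α − sin β))/8 = -6.840854, |c| > 1 → infeasible
Shortest: LSL with L = 56.874700 m ≈ 56.8747 m
Convert LSL to answer units (arcs ×180/π): t = 1.135344·180/π = 65.0504°, p = ρ·p = 5.91·7.920027 = 46.8074 m, q = 0.568097·180/π = 32.5496°, L = 56.8747 m.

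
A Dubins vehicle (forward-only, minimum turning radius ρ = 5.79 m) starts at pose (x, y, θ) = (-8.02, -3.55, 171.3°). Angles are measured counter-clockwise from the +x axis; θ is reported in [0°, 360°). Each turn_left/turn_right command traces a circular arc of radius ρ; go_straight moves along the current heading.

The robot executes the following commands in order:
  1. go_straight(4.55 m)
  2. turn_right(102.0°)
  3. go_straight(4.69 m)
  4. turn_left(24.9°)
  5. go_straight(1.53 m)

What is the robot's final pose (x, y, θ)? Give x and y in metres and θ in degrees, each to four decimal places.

(-15.1541, 13.2920, 94.2000°)

set_pose: (x, y, θ) = (-8.0200, -3.5500, 171.3000°), ρ = 5.79
go_straight(4.55): x += 4.55·cos θ, y += 4.55·sin θ → (-12.5176, -2.8618, 171.3000°)
turn_right(102.0°): centre at ρ to the right, rotate −102.0° → (-17.0581, 4.9082, 69.3000°)
go_straight(4.69): x += 4.69·cos θ, y += 4.69·sin θ → (-15.4003, 9.2955, 69.3000°)
turn_left(24.9°): centre at ρ to the left, rotate +24.9° → (-15.0420, 11.7661, 94.2000°)
go_straight(1.53): x += 1.53·cos θ, y += 1.53·sin θ → (-15.1541, 13.2920, 94.2000°)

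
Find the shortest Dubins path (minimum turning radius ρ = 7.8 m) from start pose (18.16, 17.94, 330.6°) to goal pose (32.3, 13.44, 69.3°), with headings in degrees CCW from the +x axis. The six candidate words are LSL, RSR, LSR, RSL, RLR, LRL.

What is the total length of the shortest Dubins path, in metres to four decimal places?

Let ψ = atan2(Δy, Δx) = atan2(-4.50, 14.14) = -17.6535° be the start→goal bearing.
Normalize: d = |goal − start| / ρ = 14.838787/7.8 = 1.902409, α = (θ_start − ψ) mod 360° = 348.2535° = 6.078170 rad, β = (θ_goal − ψ) mod 360° = 86.9535° = 1.517624 rad.
Common terms: sin α = -0.203582, cos α = 0.979058, sin β = 0.998587, cos β = 0.053147, cos(α−β) = -0.151261, d² = 3.619158. Work in radians in the unit-radius frame; every candidate has L = ρ·(t + p + q).
LSL: p² = 2 + d² − 2cos(α−β) + 2d(sin α − sin β) = 1.347646; p = √p² = 1.160882; φ = atan2(cos β − cos α, d + sin α − sin β) = -0.923294 rad; t = (φ − α) mod 2π = 5.564907 rad, q = (β − φ) mod 2π = 2.440918 rad → L = 7.8·(5.564907 + 1.160882 + 2.440918) = 7.8·9.166707 = 71.500314 m
RSR: p² = 2 + d² − 2cos(α−β) + 2d(sin β − sin α) = 10.495714; p = √p² = 3.239709; φ = atan2(cos α − cos β, d − sin α + sin β) = 0.289842 rad; t = (α − φ) mod 2π = 5.788328 rad, q = (φ − β) mod 2π = 5.055403 rad → L = 7.8·(5.788328 + 3.239709 + 5.055403) = 7.8·14.083440 = 109.850829 m
LSR: p² = d² − 2 + 2cos(α−β) + 2d(sin α + sin β) = 4.341483; p = √p² = 2.083622; φ = atan2(−cos α − cos β, d + sin α + sin β) − atan2(−2, p) = 0.399450 rad; t = (φ − α) mod 2π = 0.604466 rad, q = (φ − β) mod 2π = 5.165011 rad → L = 7.8·(0.604466 + 2.083622 + 5.165011) = 7.8·7.853099 = 61.254174 m
RSL: p² = d² − 2 + 2cos(α−β) − 2d(sin α + sin β) = -1.708209 < 0 → infeasible
RLR: c = (6 − d² + 2cos(α−β) + 2d(sin α − sin β))/8 = -0.311964; p = 2π − arccos c = 4.395129 rad; φ = atan2(cos α − cos β, d − sin α + sin β) = 0.289842 rad; t = (α − φ + p/2) mod 2π = 1.702707 rad, q = (α − β − t + p) mod 2π = 0.969782 rad → L = 7.8·(1.702707 + 4.395129 + 0.969782) = 7.8·7.067618 = 55.127424 m
LRL: c = (6 − d² + 2cos(α−β) − 2d(sin α − sin β))/8 = 0.831544; p = 2π − arccos c = 5.694271 rad; φ = atan2(cos β − cos α, d + sin α − sin β) = -0.923294 rad; t = (φ − α + p/2) mod 2π = 2.128857 rad, q = (β − α − t + p) mod 2π = 5.288054 rad → L = 7.8·(2.128857 + 5.694271 + 5.288054) = 7.8·13.111182 = 102.267219 m
Shortest: RLR with L = 55.127424 m ≈ 55.1274 m

55.1274 m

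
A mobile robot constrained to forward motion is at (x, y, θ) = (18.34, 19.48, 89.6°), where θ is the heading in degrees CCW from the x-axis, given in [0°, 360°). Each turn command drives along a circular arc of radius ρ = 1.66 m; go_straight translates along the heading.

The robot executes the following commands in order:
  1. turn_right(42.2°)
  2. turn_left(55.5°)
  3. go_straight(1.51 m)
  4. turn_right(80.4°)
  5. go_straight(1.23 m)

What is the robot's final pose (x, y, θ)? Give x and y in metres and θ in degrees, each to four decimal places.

(20.9563, 25.9331, 22.5000°)

set_pose: (x, y, θ) = (18.3400, 19.4800, 89.6000°), ρ = 1.66
turn_right(42.2°): centre at ρ to the right, rotate −42.2° → (18.7780, 20.5920, 47.4000°)
turn_left(55.5°): centre at ρ to the left, rotate +55.5° → (19.1742, 22.0862, 102.9000°)
go_straight(1.51): x += 1.51·cos θ, y += 1.51·sin θ → (18.8371, 23.5581, 102.9000°)
turn_right(80.4°): centre at ρ to the right, rotate −80.4° → (19.8200, 25.4624, 22.5000°)
go_straight(1.23): x += 1.23·cos θ, y += 1.23·sin θ → (20.9563, 25.9331, 22.5000°)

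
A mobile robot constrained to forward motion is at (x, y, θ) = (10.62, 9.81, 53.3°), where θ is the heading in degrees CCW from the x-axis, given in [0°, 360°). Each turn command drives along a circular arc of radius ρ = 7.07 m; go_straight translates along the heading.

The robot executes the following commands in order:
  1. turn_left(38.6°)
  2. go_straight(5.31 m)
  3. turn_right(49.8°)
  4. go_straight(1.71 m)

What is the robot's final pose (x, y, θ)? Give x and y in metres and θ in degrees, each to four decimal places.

(15.4365, 26.2033, 42.1000°)

set_pose: (x, y, θ) = (10.6200, 9.8100, 53.3000°), ρ = 7.07
turn_left(38.6°): centre at ρ to the left, rotate +38.6° → (12.0176, 14.2696, 91.9000°)
go_straight(5.31): x += 5.31·cos θ, y += 5.31·sin θ → (11.8415, 19.5767, 91.9000°)
turn_right(49.8°): centre at ρ to the right, rotate −49.8° → (14.1677, 25.0569, 42.1000°)
go_straight(1.71): x += 1.71·cos θ, y += 1.71·sin θ → (15.4365, 26.2033, 42.1000°)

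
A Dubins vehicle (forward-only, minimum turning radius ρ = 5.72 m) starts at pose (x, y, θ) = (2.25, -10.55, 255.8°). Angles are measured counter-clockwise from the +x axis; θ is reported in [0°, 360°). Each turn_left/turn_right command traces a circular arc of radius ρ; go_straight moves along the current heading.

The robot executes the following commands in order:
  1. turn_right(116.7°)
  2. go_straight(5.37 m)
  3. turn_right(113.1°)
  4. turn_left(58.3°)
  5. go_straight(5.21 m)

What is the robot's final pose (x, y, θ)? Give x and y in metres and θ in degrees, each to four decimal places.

(-6.1600, 9.2675, 84.3000°)

set_pose: (x, y, θ) = (2.2500, -10.5500, 255.8000°), ρ = 5.72
turn_right(116.7°): centre at ρ to the right, rotate −116.7° → (-7.0403, -13.4703, 139.1000°)
go_straight(5.37): x += 5.37·cos θ, y += 5.37·sin θ → (-11.0993, -9.9544, 139.1000°)
turn_right(113.1°): centre at ρ to the right, rotate −113.1° → (-9.8616, -0.4898, 26.0000°)
turn_left(58.3°): centre at ρ to the left, rotate +58.3° → (-6.6774, 4.0832, 84.3000°)
go_straight(5.21): x += 5.21·cos θ, y += 5.21·sin θ → (-6.1600, 9.2675, 84.3000°)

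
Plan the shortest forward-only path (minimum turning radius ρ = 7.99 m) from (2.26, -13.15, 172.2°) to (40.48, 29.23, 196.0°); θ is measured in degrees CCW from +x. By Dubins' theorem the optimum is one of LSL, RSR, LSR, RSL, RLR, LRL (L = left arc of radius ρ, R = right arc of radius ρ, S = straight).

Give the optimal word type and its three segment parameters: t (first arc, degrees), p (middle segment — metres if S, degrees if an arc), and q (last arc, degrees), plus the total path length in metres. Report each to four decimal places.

Let ψ = atan2(Δy, Δx) = atan2(42.38, 38.22) = 47.9546° be the start→goal bearing.
Normalize: d = |goal − start| / ρ = 57.068667/7.99 = 7.142512, α = (θ_start − ψ) mod 360° = 124.2454° = 2.168492 rad, β = (θ_goal − ψ) mod 360° = 148.0454° = 2.583880 rad.
Common terms: sin α = 0.826635, cos α = -0.562739, sin β = 0.529247, cos β = -0.848468, cos(α−β) = 0.914960, d² = 51.015471. Work in radians in the unit-radius frame; every candidate has L = ρ·(t + p + q).
LSL: p² = 2 + d² − 2cos(α−β) + 2d(sin α − sin β) = 55.433745; p = √p² = 7.445384; φ = atan2(cos β − cos α, d + sin α − sin β) = -0.038386 rad; t = (φ − α) mod 2π = 4.076308 rad, q = (β − φ) mod 2π = 2.622266 rad → L = 7.99·(4.076308 + 7.445384 + 2.622266) = 7.99·14.143958 = 113.010223 m
RSR: p² = 2 + d² − 2cos(α−β) + 2d(sin β − sin α) = 46.937359; p = √p² = 6.851085; φ = atan2(cos α − cos β, d − sin α + sin β) = 0.041718 rad; t = (α − φ) mod 2π = 2.126774 rad, q = (φ − β) mod 2π = 3.741023 rad → L = 7.99·(2.126774 + 6.851085 + 3.741023) = 7.99·12.718881 = 101.623863 m
LSR: p² = d² − 2 + 2cos(α−β) + 2d(sin α + sin β) = 70.214190; p = √p² = 8.379391; φ = atan2(−cos α − cos β, d + sin α + sin β) − atan2(−2, p) = 0.398851 rad; t = (φ − α) mod 2π = 4.513545 rad, q = (φ − β) mod 2π = 4.098157 rad → L = 7.99·(4.513545 + 8.379391 + 4.098157) = 7.99·16.991093 = 135.758830 m
RSL: p² = d² − 2 + 2cos(α−β) − 2d(sin α + sin β) = 31.476591; p = √p² = 5.610400; φ = atan2(cos α + cos β, d − sin α − sin β) − atan2(2, p) = -0.581641 rad; t = (α − φ) mod 2π = 2.750133 rad, q = (β − φ) mod 2π = 3.165521 rad → L = 7.99·(2.750133 + 5.610400 + 3.165521) = 7.99·11.526054 = 92.093173 m
RLR: c = (6 − d² + 2cos(α−β) + 2d(sin α − sin β))/8 = -4.867170, |c| > 1 → infeasible
LRL: c = (6 − d² + 2cos(α−β) − 2d(sin α − sin β))/8 = -5.929218, |c| > 1 → infeasible
Shortest: RSL with L = 92.093173 m ≈ 92.0932 m
Convert RSL to answer units (arcs ×180/π): t = 2.750133·180/π = 157.5710°, p = ρ·p = 7.99·5.610400 = 44.8271 m, q = 3.165521·180/π = 181.3710°, L = 92.0932 m.

RSL: t = 157.5710°, p = 44.8271 m, q = 181.3710°, L = 92.0932 m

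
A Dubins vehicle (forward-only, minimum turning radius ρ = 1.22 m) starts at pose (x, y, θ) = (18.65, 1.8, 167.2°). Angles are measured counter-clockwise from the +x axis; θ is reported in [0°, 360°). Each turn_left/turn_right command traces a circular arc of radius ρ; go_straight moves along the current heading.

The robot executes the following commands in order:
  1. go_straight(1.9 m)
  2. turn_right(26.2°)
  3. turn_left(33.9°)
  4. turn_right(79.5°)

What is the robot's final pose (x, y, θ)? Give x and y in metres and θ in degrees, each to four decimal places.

set_pose: (x, y, θ) = (18.6500, 1.8000, 167.2000°), ρ = 1.22
go_straight(1.9): x += 1.9·cos θ, y += 1.9·sin θ → (16.7972, 2.2209, 167.2000°)
turn_right(26.2°): centre at ρ to the right, rotate −26.2° → (16.2997, 2.4625, 141.0000°)
turn_left(33.9°): centre at ρ to the left, rotate +33.9° → (15.6404, 2.7296, 174.9000°)
turn_right(79.5°): centre at ρ to the right, rotate −79.5° → (14.5343, 3.8299, 95.4000°)

(14.5343, 3.8299, 95.4000°)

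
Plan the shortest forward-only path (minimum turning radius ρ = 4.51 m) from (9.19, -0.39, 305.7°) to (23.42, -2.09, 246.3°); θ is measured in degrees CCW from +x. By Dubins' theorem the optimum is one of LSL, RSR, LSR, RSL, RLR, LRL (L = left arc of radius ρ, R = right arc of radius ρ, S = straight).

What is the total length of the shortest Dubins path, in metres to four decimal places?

Let ψ = atan2(Δy, Δx) = atan2(-1.70, 14.23) = -6.8126° be the start→goal bearing.
Normalize: d = |goal − start| / ρ = 14.331186/4.51 = 3.177647, α = (θ_start − ψ) mod 360° = 312.5126° = 5.454374 rad, β = (θ_goal − ψ) mod 360° = 253.1126° = 4.417648 rad.
Common terms: sin α = -0.737129, cos α = 0.675752, sin β = -0.956878, cos β = -0.290492, cos(α−β) = 0.509041, d² = 10.097438. Work in radians in the unit-radius frame; every candidate has L = ρ·(t + p + q).
LSL: p² = 2 + d² − 2cos(α−β) + 2d(sin α − sin β) = 12.475923; p = √p² = 3.532127; φ = atan2(cos β − cos α, d + sin α − sin β) = -0.277091 rad; t = (φ − α) mod 2π = 0.551720 rad, q = (β − φ) mod 2π = 4.694739 rad → L = 4.51·(0.551720 + 3.532127 + 4.694739) = 4.51·8.778587 = 39.591428 m
RSR: p² = 2 + d² − 2cos(α−β) + 2d(sin β − sin α) = 9.682787; p = √p² = 3.111718; φ = atan2(cos α − cos β, d − sin α + sin β) = 0.315738 rad; t = (α − φ) mod 2π = 5.138636 rad, q = (φ − β) mod 2π = 2.181275 rad → L = 4.51·(5.138636 + 3.111718 + 2.181275) = 4.51·10.431629 = 47.046645 m
LSR: p² = d² − 2 + 2cos(α−β) + 2d(sin α + sin β) = -1.650385 < 0 → infeasible
RSL: p² = d² − 2 + 2cos(α−β) − 2d(sin α + sin β) = 19.881427; p = √p² = 4.458859; φ = atan2(cos α + cos β, d − sin α − sin β) − atan2(2, p) = -0.342726 rad; t = (α − φ) mod 2π = 5.797099 rad, q = (β − φ) mod 2π = 4.760374 rad → L = 4.51·(5.797099 + 4.458859 + 4.760374) = 4.51·15.016333 = 67.723661 m
RLR: c = (6 − d² + 2cos(α−β) + 2d(sin α − sin β))/8 = -0.210348; p = 2π − arccos c = 4.500458 rad; φ = atan2(cos α − cos β, d − sin α + sin β) = 0.315738 rad; t = (α − φ + p/2) mod 2π = 1.105680 rad, q = (α − β − t + p) mod 2π = 4.431504 rad → L = 4.51·(1.105680 + 4.500458 + 4.431504) = 4.51·10.037641 = 45.269761 m
LRL: c = (6 − d² + 2cos(α−β) − 2d(sin α − sin β))/8 = -0.559490; p = 2π − arccos c = 4.118618 rad; φ = atan2(cos β − cos α, d + sin α − sin β) = -0.277091 rad; t = (φ − α + p/2) mod 2π = 2.611030 rad, q = (β − α − t + p) mod 2π = 0.470863 rad → L = 4.51·(2.611030 + 4.118618 + 0.470863) = 4.51·7.200511 = 32.474303 m
Shortest: LRL with L = 32.474303 m ≈ 32.4743 m

32.4743 m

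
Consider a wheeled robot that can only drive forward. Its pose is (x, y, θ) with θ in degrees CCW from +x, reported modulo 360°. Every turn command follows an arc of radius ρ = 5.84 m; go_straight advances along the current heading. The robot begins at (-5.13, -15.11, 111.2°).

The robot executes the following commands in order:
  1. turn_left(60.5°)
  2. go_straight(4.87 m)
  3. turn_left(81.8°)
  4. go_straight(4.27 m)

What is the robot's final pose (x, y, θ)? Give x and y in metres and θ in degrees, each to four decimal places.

(-22.2060, -18.9544, 253.5000°)

set_pose: (x, y, θ) = (-5.1300, -15.1100, 111.2000°), ρ = 5.84
turn_left(60.5°): centre at ρ to the left, rotate +60.5° → (-9.7317, -11.4431, 171.7000°)
go_straight(4.87): x += 4.87·cos θ, y += 4.87·sin θ → (-14.5507, -10.7400, 171.7000°)
turn_left(81.8°): centre at ρ to the left, rotate +81.8° → (-20.9933, -14.8602, 253.5000°)
go_straight(4.27): x += 4.27·cos θ, y += 4.27·sin θ → (-22.2060, -18.9544, 253.5000°)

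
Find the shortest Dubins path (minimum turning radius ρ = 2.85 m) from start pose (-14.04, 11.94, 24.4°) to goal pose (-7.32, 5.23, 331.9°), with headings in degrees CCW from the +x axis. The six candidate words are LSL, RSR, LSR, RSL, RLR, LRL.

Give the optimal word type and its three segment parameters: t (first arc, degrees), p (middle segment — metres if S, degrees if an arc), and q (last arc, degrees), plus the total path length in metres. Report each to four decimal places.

RSL: t = 91.2304°, p = 4.1803 m, q = 38.7304°, L = 10.6448 m

Let ψ = atan2(Δy, Δx) = atan2(-6.71, 6.72) = -44.9573° be the start→goal bearing.
Normalize: d = |goal − start| / ρ = 9.496447/2.85 = 3.332087, α = (θ_start − ψ) mod 360° = 69.3573° = 1.210514 rad, β = (θ_goal − ψ) mod 360° = 16.8573° = 0.294216 rad.
Common terms: sin α = 0.935797, cos α = 0.352539, sin β = 0.289990, cos β = 0.957030, cos(α−β) = 0.608761, d² = 11.102801. Work in radians in the unit-radius frame; every candidate has L = ρ·(t + p + q).
LSL: p² = 2 + d² − 2cos(α−β) + 2d(sin α − sin β) = 16.189052; p = √p² = 4.023562; φ = atan2(cos β − cos α, d + sin α − sin β) = 0.150809 rad; t = (φ − α) mod 2π = 5.223480 rad, q = (β − φ) mod 2π = 0.143407 rad → L = 2.85·(5.223480 + 4.023562 + 0.143407) = 2.85·9.390450 = 26.762781 m
RSR: p² = 2 + d² − 2cos(α−β) + 2d(sin β − sin α) = 7.581504; p = √p² = 2.753453; φ = atan2(cos α − cos β, d − sin α + sin β) = -0.221342 rad; t = (α − φ) mod 2π = 1.431856 rad, q = (φ − β) mod 2π = 5.767627 rad → L = 2.85·(1.431856 + 2.753453 + 5.767627) = 2.85·9.952936 = 28.365868 m
LSR: p² = d² − 2 + 2cos(α−β) + 2d(sin α + sin β) = 18.489180; p = √p² = 4.299905; φ = atan2(−cos α − cos β, d + sin α + sin β) − atan2(−2, p) = 0.155578 rad; t = (φ − α) mod 2π = 5.228250 rad, q = (φ − β) mod 2π = 6.144547 rad → L = 2.85·(5.228250 + 4.299905 + 6.144547) = 2.85·15.672702 = 44.667200 m
RSL: p² = d² − 2 + 2cos(α−β) − 2d(sin α + sin β) = 2.151467; p = √p² = 1.466788; φ = atan2(cos α + cos β, d − sin α − sin β) − atan2(2, p) = -0.381757 rad; t = (α − φ) mod 2π = 1.592271 rad, q = (β − φ) mod 2π = 0.675973 rad → L = 2.85·(1.592271 + 1.466788 + 0.675973) = 2.85·3.735032 = 10.644843 m
RLR: c = (6 − d² + 2cos(α−β) + 2d(sin α − sin β))/8 = 0.052312; p = 2π − arccos c = 4.764725 rad; φ = atan2(cos α − cos β, d − sin α + sin β) = -0.221342 rad; t = (α − φ + p/2) mod 2π = 3.814219 rad, q = (α − β − t + p) mod 2π = 1.866804 rad → L = 2.85·(3.814219 + 4.764725 + 1.866804) = 2.85·10.445748 = 29.770381 m
LRL: c = (6 − d² + 2cos(α−β) − 2d(sin α − sin β))/8 = -1.023631, |c| > 1 → infeasible
Shortest: RSL with L = 10.644843 m ≈ 10.6448 m
Convert RSL to answer units (arcs ×180/π): t = 1.592271·180/π = 91.2304°, p = ρ·p = 2.85·1.466788 = 4.1803 m, q = 0.675973·180/π = 38.7304°, L = 10.6448 m.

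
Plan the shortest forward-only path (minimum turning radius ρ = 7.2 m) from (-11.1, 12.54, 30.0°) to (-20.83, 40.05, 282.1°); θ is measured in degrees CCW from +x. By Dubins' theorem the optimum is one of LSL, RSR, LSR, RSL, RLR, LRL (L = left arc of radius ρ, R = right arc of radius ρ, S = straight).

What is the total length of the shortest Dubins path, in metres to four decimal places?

54.4819 m

Let ψ = atan2(Δy, Δx) = atan2(27.51, -9.73) = 109.4782° be the start→goal bearing.
Normalize: d = |goal − start| / ρ = 29.180010/7.2 = 4.052779, α = (θ_start − ψ) mod 360° = 280.5218° = 4.896030 rad, β = (θ_goal − ψ) mod 360° = 172.6218° = 3.012820 rad.
Common terms: sin α = -0.983185, cos α = 0.182610, sin β = 0.128418, cos β = -0.991720, cos(α−β) = -0.307357, d² = 16.425019. Work in radians in the unit-radius frame; every candidate has L = ρ·(t + p + q).
LSL: p² = 2 + d² − 2cos(α−β) + 2d(sin α − sin β) = 10.029571; p = √p² = 3.166950; φ = atan2(cos β − cos α, d + sin α − sin β) = -0.379879 rad; t = (φ − α) mod 2π = 1.007277 rad, q = (β − φ) mod 2π = 3.392699 rad → L = 7.2·(1.007277 + 3.166950 + 3.392699) = 7.2·7.566925 = 54.481858 m
RSR: p² = 2 + d² − 2cos(α−β) + 2d(sin β − sin α) = 28.049894; p = √p² = 5.296215; φ = atan2(cos α − cos β, d − sin α + sin β) = 0.223588 rad; t = (α − φ) mod 2π = 4.672441 rad, q = (φ − β) mod 2π = 3.493954 rad → L = 7.2·(4.672441 + 5.296215 + 3.493954) = 7.2·13.462611 = 96.930797 m
LSR: p² = d² − 2 + 2cos(α−β) + 2d(sin α + sin β) = 6.881935; p = √p² = 2.623344; φ = atan2(−cos α − cos β, d + sin α + sin β) − atan2(−2, p) = 0.899185 rad; t = (φ − α) mod 2π = 2.286340 rad, q = (φ − β) mod 2π = 4.169551 rad → L = 7.2·(2.286340 + 2.623344 + 4.169551) = 7.2·9.079235 = 65.370495 m
RSL: p² = d² − 2 + 2cos(α−β) − 2d(sin α + sin β) = 20.738677; p = √p² = 4.553974; φ = atan2(cos α + cos β, d − sin α − sin β) − atan2(2, p) = -0.577218 rad; t = (α − φ) mod 2π = 5.473247 rad, q = (β − φ) mod 2π = 3.590037 rad → L = 7.2·(5.473247 + 4.553974 + 3.590037) = 7.2·13.617258 = 98.044260 m
RLR: c = (6 − d² + 2cos(α−β) + 2d(sin α − sin β))/8 = -2.506237, |c| > 1 → infeasible
LRL: c = (6 − d² + 2cos(α−β) − 2d(sin α − sin β))/8 = -0.253696; p = 2π − arccos c = 4.455889 rad; φ = atan2(cos β − cos α, d + sin α − sin β) = -0.379879 rad; t = (φ − α + p/2) mod 2π = 3.235221 rad, q = (β − α − t + p) mod 2π = 5.620643 rad → L = 7.2·(3.235221 + 4.455889 + 5.620643) = 7.2·13.311754 = 95.844626 m
Shortest: LSL with L = 54.481858 m ≈ 54.4819 m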